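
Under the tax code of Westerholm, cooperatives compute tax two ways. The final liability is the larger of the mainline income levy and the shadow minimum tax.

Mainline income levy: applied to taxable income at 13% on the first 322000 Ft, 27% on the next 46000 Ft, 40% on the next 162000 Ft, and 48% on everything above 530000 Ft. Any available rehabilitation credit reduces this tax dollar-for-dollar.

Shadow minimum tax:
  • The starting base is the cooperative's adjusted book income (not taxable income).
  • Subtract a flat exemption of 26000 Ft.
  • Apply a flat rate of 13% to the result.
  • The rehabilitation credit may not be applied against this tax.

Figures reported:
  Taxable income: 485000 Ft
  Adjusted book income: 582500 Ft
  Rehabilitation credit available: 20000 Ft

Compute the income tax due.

Shadow minimum tax:
  Base (adjusted book income): 582500 Ft
  Less exemption 26000 Ft → base 556500 Ft
  556500 Ft × 13% = 72345 Ft

Mainline income levy:
  322000 Ft × 13% = 41860 Ft
  46000 Ft × 27% = 12420 Ft
  117000 Ft × 40% = 46800 Ft
  → 101080 Ft
  Less rehabilitation credit 20000 Ft → 81080 Ft

81080 Ft > 72345 Ft, so the mainline income levy governs.

81080 Ft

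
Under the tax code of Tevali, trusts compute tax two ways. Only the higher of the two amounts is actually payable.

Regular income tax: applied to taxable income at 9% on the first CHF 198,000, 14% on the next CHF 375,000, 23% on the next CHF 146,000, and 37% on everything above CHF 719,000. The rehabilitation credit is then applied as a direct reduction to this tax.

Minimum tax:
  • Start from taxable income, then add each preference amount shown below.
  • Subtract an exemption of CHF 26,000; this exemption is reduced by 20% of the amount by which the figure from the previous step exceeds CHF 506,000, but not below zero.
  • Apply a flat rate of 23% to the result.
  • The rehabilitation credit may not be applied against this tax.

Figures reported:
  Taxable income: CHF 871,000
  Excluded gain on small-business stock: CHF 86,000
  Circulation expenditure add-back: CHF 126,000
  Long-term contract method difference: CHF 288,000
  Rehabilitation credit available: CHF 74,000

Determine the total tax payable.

Regular income tax:
  CHF 198,000 × 9% = CHF 17,820
  CHF 375,000 × 14% = CHF 52,500
  CHF 146,000 × 23% = CHF 33,580
  CHF 152,000 × 37% = CHF 56,240
  → CHF 160,140
  Less rehabilitation credit CHF 74,000 → CHF 86,140

Minimum tax:
  Adjusted income: CHF 871,000 + CHF 86,000 + CHF 126,000 + CHF 288,000 = CHF 1,371,000
  Exemption: 20% × (CHF 1,371,000 − CHF 506,000) = CHF 173,000 ≥ CHF 26,000, so the exemption is fully phased out
  Base: CHF 1,371,000 − CHF 0 = CHF 1,371,000
  CHF 1,371,000 × 23% = CHF 315,330

CHF 315,330 > CHF 86,140, so the minimum tax is the binding amount.

CHF 315,330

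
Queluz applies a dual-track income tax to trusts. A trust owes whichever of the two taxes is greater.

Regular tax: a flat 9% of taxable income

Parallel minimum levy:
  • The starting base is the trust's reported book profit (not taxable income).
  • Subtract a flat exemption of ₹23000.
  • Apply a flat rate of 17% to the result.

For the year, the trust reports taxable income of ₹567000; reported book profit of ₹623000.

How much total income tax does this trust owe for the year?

Regular tax:
  ₹567000 × 9% = ₹51030

Parallel minimum levy:
  Base (reported book profit): ₹623000
  Less exemption ₹23000 → base ₹600000
  ₹600000 × 17% = ₹102000

₹102000 > ₹51030, so the parallel minimum levy is the binding amount.

₹102000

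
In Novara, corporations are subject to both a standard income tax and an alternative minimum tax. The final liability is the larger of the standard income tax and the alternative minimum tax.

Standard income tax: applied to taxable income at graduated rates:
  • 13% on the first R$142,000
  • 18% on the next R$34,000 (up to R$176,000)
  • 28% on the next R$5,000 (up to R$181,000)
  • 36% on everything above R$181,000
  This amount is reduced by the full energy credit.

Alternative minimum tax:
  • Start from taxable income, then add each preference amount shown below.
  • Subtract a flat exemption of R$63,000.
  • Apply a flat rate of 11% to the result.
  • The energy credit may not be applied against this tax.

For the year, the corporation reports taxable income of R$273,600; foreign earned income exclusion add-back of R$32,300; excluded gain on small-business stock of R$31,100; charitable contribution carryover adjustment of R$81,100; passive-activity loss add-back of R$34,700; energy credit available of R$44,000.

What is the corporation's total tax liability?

Alternative minimum tax:
  Adjusted income: R$273,600 + R$32,300 + R$31,100 + R$81,100 + R$34,700 = R$452,800
  Less exemption R$63,000 → base R$389,800
  R$389,800 × 11% = R$42,878

Standard income tax:
  R$142,000 × 13% = R$18,460
  R$34,000 × 18% = R$6,120
  R$5,000 × 28% = R$1,400
  R$92,600 × 36% = R$33,336
  → R$59,316
  Less energy credit R$44,000 → R$15,316

R$42,878 > R$15,316, so the alternative minimum tax is the binding amount.

R$42,878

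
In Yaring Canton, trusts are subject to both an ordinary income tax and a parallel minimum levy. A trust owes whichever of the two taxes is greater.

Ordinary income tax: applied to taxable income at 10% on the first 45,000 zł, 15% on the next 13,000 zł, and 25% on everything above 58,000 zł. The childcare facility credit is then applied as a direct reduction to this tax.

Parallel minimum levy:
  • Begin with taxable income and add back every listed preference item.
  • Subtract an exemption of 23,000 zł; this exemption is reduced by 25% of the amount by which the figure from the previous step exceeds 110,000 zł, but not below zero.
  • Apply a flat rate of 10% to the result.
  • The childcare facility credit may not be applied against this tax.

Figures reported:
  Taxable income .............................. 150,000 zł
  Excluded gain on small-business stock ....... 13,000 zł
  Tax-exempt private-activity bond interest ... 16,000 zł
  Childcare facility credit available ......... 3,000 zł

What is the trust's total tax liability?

Ordinary income tax:
  45,000 zł × 10% = 4,500 zł
  13,000 zł × 15% = 1,950 zł
  92,000 zł × 25% = 23,000 zł
  → 29,450 zł
  Less childcare facility credit 3,000 zł → 26,450 zł

Parallel minimum levy:
  Adjusted income: 150,000 zł + 13,000 zł + 16,000 zł = 179,000 zł
  Exemption: 23,000 zł − 25% × (179,000 zł − 110,000 zł) = 23,000 zł − 17,250 zł = 5,750 zł
  Base: 179,000 zł − 5,750 zł = 173,250 zł
  173,250 zł × 10% = 17,325 zł

26,450 zł > 17,325 zł, so the ordinary income tax governs.

26,450 zł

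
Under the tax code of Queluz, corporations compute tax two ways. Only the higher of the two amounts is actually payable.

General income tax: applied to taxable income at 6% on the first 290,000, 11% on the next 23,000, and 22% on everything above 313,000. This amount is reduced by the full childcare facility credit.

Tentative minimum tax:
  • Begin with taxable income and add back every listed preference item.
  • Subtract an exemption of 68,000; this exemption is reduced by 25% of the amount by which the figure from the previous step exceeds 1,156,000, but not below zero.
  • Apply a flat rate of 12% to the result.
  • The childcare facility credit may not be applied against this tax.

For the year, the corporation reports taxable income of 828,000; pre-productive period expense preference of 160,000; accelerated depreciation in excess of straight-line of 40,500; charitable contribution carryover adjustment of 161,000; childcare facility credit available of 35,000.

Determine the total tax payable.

135,585

Tentative minimum tax:
  Adjusted income: 828,000 + 160,000 + 40,500 + 161,000 = 1,189,500
  Exemption: 68,000 − 25% × (1,189,500 − 1,156,000) = 68,000 − 8,375 = 59,625
  Base: 1,189,500 − 59,625 = 1,129,875
  1,129,875 × 12% = 135,585

General income tax:
  290,000 × 6% = 17,400
  23,000 × 11% = 2,530
  515,000 × 22% = 113,300
  → 133,230
  Less childcare facility credit 35,000 → 98,230

135,585 > 98,230, so the tentative minimum tax is the binding amount.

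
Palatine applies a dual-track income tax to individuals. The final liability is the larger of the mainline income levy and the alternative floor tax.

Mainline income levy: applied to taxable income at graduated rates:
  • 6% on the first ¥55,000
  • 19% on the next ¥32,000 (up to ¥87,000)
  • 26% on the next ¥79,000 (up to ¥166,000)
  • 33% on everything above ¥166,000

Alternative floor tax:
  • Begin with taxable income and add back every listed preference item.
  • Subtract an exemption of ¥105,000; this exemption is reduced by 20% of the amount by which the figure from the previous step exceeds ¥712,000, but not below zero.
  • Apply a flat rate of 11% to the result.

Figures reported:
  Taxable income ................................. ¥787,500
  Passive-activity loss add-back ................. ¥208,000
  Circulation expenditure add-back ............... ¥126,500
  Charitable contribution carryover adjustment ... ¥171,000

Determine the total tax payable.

Mainline income levy:
  ¥55,000 × 6% = ¥3,300
  ¥32,000 × 19% = ¥6,080
  ¥79,000 × 26% = ¥20,540
  ¥621,500 × 33% = ¥205,095
  → ¥235,015

Alternative floor tax:
  Adjusted income: ¥787,500 + ¥208,000 + ¥126,500 + ¥171,000 = ¥1,293,000
  Exemption: 20% × (¥1,293,000 − ¥712,000) = ¥116,200 ≥ ¥105,000, so the exemption is fully phased out
  Base: ¥1,293,000 − ¥0 = ¥1,293,000
  ¥1,293,000 × 11% = ¥142,230

¥235,015 > ¥142,230, so the mainline income levy governs.

¥235,015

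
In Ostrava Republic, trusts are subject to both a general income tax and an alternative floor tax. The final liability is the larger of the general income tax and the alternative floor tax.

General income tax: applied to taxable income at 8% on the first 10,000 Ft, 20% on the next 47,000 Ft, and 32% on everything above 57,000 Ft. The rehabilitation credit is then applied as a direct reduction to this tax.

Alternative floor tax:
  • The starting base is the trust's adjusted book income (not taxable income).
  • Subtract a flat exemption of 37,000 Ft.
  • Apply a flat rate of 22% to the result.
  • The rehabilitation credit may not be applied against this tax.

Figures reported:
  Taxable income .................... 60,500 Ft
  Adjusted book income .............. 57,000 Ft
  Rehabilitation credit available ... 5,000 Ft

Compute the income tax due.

6,320 Ft

Alternative floor tax:
  Base (adjusted book income): 57,000 Ft
  Less exemption 37,000 Ft → base 20,000 Ft
  20,000 Ft × 22% = 4,400 Ft

General income tax:
  10,000 Ft × 8% = 800 Ft
  47,000 Ft × 20% = 9,400 Ft
  3,500 Ft × 32% = 1,120 Ft
  → 11,320 Ft
  Less rehabilitation credit 5,000 Ft → 6,320 Ft

6,320 Ft > 4,400 Ft, so the general income tax governs.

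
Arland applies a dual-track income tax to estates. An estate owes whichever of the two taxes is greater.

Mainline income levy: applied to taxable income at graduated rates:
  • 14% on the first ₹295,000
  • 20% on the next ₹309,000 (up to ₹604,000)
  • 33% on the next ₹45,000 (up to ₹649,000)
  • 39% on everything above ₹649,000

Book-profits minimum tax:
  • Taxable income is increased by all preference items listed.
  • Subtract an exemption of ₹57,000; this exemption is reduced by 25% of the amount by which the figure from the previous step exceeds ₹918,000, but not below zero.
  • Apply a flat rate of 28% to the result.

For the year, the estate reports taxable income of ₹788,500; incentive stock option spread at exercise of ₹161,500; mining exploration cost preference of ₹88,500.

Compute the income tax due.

₹283,255

Book-profits minimum tax:
  Adjusted income: ₹788,500 + ₹161,500 + ₹88,500 = ₹1,038,500
  Exemption: ₹57,000 − 25% × (₹1,038,500 − ₹918,000) = ₹57,000 − ₹30,125 = ₹26,875
  Base: ₹1,038,500 − ₹26,875 = ₹1,011,625
  ₹1,011,625 × 28% = ₹283,255

Mainline income levy:
  ₹295,000 × 14% = ₹41,300
  ₹309,000 × 20% = ₹61,800
  ₹45,000 × 33% = ₹14,850
  ₹139,500 × 39% = ₹54,405
  → ₹172,355

₹283,255 > ₹172,355, so the book-profits minimum tax is the binding amount.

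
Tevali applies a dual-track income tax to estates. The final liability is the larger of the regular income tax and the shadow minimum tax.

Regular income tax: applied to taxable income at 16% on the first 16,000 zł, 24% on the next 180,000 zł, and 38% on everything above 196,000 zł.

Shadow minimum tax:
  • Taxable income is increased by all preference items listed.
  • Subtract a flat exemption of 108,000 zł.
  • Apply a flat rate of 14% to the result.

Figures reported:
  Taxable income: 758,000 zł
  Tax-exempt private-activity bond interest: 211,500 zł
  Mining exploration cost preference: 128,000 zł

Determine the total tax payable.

Shadow minimum tax:
  Adjusted income: 758,000 zł + 211,500 zł + 128,000 zł = 1,097,500 zł
  Less exemption 108,000 zł → base 989,500 zł
  989,500 zł × 14% = 138,530 zł

Regular income tax:
  16,000 zł × 16% = 2,560 zł
  180,000 zł × 24% = 43,200 zł
  562,000 zł × 38% = 213,560 zł
  → 259,320 zł

259,320 zł > 138,530 zł, so the regular income tax governs.

259,320 zł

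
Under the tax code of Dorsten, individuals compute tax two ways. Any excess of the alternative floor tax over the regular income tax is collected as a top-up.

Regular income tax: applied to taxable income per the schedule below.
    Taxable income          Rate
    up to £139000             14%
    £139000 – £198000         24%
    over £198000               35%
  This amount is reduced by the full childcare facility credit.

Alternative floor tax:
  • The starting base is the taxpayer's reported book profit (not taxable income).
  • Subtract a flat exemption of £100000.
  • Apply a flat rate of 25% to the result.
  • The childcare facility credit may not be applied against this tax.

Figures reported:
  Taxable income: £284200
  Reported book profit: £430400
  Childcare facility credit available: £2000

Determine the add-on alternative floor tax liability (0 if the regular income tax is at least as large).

Alternative floor tax:
  Base (reported book profit): £430400
  Less exemption £100000 → base £330400
  £330400 × 25% = £82600

Regular income tax:
  £139000 × 14% = £19460
  £59000 × 24% = £14160
  £86200 × 35% = £30170
  → £63790
  Less childcare facility credit £2000 → £61790

Excess of alternative floor tax over regular income tax: £82600 − £61790 = £20810.

£20810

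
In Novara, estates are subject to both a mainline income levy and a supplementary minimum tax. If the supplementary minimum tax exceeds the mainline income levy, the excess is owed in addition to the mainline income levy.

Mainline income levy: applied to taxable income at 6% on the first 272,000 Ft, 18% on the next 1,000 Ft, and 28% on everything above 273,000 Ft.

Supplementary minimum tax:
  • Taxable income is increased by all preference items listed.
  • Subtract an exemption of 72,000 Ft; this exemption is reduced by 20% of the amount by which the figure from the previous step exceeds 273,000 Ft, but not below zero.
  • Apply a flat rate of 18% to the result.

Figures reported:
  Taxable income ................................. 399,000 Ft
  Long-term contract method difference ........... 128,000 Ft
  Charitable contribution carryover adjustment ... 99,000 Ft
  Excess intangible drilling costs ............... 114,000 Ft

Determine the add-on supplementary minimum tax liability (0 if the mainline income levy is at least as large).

Mainline income levy:
  272,000 Ft × 6% = 16,320 Ft
  1,000 Ft × 18% = 180 Ft
  126,000 Ft × 28% = 35,280 Ft
  → 51,780 Ft

Supplementary minimum tax:
  Adjusted income: 399,000 Ft + 128,000 Ft + 99,000 Ft + 114,000 Ft = 740,000 Ft
  Exemption: 20% × (740,000 Ft − 273,000 Ft) = 93,400 Ft ≥ 72,000 Ft, so the exemption is fully phased out
  Base: 740,000 Ft − 0 Ft = 740,000 Ft
  740,000 Ft × 18% = 133,200 Ft

Excess of supplementary minimum tax over mainline income levy: 133,200 Ft − 51,780 Ft = 81,420 Ft.

81,420 Ft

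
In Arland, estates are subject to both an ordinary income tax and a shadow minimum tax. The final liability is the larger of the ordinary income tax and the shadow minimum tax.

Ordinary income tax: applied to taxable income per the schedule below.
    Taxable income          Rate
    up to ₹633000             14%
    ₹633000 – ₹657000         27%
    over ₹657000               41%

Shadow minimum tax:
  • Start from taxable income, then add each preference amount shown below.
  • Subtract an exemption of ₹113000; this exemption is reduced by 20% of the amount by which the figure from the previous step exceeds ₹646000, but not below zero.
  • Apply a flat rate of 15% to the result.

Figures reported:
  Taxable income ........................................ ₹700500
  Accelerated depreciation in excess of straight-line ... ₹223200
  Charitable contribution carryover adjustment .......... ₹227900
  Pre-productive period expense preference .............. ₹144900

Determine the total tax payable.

₹194475

Ordinary income tax:
  ₹633000 × 14% = ₹88620
  ₹24000 × 27% = ₹6480
  ₹43500 × 41% = ₹17835
  → ₹112935

Shadow minimum tax:
  Adjusted income: ₹700500 + ₹223200 + ₹227900 + ₹144900 = ₹1296500
  Exemption: 20% × (₹1296500 − ₹646000) = ₹130100 ≥ ₹113000, so the exemption is fully phased out
  Base: ₹1296500 − ₹0 = ₹1296500
  ₹1296500 × 15% = ₹194475

₹194475 > ₹112935, so the shadow minimum tax is the binding amount.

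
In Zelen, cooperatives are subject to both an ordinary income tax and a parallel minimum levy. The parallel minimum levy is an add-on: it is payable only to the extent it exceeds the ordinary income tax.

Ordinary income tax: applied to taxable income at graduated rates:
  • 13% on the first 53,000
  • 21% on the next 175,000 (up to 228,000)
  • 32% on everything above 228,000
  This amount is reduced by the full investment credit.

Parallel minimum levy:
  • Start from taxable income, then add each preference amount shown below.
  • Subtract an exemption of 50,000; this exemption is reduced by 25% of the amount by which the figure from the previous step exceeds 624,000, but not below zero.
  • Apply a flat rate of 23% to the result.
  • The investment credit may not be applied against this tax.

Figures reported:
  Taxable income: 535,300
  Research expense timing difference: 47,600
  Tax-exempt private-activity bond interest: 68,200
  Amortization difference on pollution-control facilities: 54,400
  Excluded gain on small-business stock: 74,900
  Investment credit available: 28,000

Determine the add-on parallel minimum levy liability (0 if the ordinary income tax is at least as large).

Parallel minimum levy:
  Adjusted income: 535,300 + 47,600 + 68,200 + 54,400 + 74,900 = 780,400
  Exemption: 50,000 − 25% × (780,400 − 624,000) = 50,000 − 39,100 = 10,900
  Base: 780,400 − 10,900 = 769,500
  769,500 × 23% = 176,985

Ordinary income tax:
  53,000 × 13% = 6,890
  175,000 × 21% = 36,750
  307,300 × 32% = 98,336
  → 141,976
  Less investment credit 28,000 → 113,976

Excess of parallel minimum levy over ordinary income tax: 176,985 − 113,976 = 63,009.

63,009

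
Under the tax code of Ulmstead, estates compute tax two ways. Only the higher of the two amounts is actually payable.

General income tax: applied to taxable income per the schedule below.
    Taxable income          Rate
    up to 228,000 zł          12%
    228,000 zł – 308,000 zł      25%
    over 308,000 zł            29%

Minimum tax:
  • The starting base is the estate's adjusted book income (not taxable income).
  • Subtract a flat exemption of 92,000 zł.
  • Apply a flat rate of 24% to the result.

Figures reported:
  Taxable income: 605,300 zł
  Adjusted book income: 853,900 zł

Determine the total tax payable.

182,856 zł

Minimum tax:
  Base (adjusted book income): 853,900 zł
  Less exemption 92,000 zł → base 761,900 zł
  761,900 zł × 24% = 182,856 zł

General income tax:
  228,000 zł × 12% = 27,360 zł
  80,000 zł × 25% = 20,000 zł
  297,300 zł × 29% = 86,217 zł
  → 133,577 zł

182,856 zł > 133,577 zł, so the minimum tax is the binding amount.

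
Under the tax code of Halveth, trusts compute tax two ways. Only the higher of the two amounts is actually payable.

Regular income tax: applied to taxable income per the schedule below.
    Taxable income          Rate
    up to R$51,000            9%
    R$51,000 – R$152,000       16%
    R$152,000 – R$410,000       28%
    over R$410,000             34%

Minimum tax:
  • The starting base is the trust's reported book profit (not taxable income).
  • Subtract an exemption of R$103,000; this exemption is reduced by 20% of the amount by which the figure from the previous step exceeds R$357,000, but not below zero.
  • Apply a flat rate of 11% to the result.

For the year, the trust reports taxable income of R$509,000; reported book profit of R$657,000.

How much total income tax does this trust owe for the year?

Regular income tax:
  R$51,000 × 9% = R$4,590
  R$101,000 × 16% = R$16,160
  R$258,000 × 28% = R$72,240
  R$99,000 × 34% = R$33,660
  → R$126,650

Minimum tax:
  Base (reported book profit): R$657,000
  Exemption: R$103,000 − 20% × (R$657,000 − R$357,000) = R$103,000 − R$60,000 = R$43,000
  Base: R$657,000 − R$43,000 = R$614,000
  R$614,000 × 11% = R$67,540

R$126,650 > R$67,540, so the regular income tax governs.

R$126,650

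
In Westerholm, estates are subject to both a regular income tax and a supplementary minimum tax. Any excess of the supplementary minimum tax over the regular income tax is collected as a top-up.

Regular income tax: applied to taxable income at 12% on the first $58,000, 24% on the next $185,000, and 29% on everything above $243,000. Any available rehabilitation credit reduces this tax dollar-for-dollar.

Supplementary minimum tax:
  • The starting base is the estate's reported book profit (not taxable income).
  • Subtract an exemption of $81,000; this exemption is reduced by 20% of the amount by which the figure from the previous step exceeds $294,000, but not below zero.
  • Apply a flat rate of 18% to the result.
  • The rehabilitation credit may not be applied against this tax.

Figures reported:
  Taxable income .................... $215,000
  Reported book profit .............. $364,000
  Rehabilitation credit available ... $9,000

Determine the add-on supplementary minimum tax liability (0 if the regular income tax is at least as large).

$17,820

Supplementary minimum tax:
  Base (reported book profit): $364,000
  Exemption: $81,000 − 20% × ($364,000 − $294,000) = $81,000 − $14,000 = $67,000
  Base: $364,000 − $67,000 = $297,000
  $297,000 × 18% = $53,460

Regular income tax:
  $58,000 × 12% = $6,960
  $157,000 × 24% = $37,680
  → $44,640
  Less rehabilitation credit $9,000 → $35,640

Excess of supplementary minimum tax over regular income tax: $53,460 − $35,640 = $17,820.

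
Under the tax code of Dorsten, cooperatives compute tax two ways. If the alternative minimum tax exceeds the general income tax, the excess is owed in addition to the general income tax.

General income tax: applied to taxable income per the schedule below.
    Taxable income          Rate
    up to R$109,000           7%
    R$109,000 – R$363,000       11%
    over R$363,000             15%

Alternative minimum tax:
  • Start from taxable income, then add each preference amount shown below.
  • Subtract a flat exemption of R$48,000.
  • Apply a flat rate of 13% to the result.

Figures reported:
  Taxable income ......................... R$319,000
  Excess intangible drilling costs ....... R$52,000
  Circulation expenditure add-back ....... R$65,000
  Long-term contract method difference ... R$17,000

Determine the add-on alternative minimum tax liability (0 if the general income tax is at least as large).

General income tax:
  R$109,000 × 7% = R$7,630
  R$210,000 × 11% = R$23,100
  → R$30,730

Alternative minimum tax:
  Adjusted income: R$319,000 + R$52,000 + R$65,000 + R$17,000 = R$453,000
  Less exemption R$48,000 → base R$405,000
  R$405,000 × 13% = R$52,650

Excess of alternative minimum tax over general income tax: R$52,650 − R$30,730 = R$21,920.

R$21,920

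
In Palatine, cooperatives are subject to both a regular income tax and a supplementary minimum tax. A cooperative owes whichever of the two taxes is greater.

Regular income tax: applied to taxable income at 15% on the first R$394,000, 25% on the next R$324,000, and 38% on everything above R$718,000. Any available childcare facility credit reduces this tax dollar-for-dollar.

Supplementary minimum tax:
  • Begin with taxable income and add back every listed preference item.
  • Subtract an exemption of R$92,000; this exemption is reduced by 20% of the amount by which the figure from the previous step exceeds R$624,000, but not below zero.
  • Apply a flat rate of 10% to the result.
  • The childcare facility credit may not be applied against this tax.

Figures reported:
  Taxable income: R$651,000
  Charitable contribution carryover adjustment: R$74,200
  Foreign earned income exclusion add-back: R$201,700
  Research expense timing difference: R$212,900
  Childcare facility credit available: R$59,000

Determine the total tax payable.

Supplementary minimum tax:
  Adjusted income: R$651,000 + R$74,200 + R$201,700 + R$212,900 = R$1,139,800
  Exemption: 20% × (R$1,139,800 − R$624,000) = R$103,160 ≥ R$92,000, so the exemption is fully phased out
  Base: R$1,139,800 − R$0 = R$1,139,800
  R$1,139,800 × 10% = R$113,980

Regular income tax:
  R$394,000 × 15% = R$59,100
  R$257,000 × 25% = R$64,250
  → R$123,350
  Less childcare facility credit R$59,000 → R$64,350

R$113,980 > R$64,350, so the supplementary minimum tax is the binding amount.

R$113,980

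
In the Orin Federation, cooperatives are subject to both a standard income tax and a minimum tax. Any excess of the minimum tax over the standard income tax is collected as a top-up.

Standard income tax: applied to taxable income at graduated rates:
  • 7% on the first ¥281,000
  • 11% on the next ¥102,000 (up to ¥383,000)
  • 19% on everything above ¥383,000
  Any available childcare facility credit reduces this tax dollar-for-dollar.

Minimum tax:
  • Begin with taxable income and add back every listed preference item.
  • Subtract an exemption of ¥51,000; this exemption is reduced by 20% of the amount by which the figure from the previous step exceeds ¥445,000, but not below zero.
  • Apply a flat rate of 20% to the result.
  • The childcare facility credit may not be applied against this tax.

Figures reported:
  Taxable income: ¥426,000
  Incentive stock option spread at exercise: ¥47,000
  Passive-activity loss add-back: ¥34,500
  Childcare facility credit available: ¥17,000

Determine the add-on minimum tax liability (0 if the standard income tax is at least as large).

Minimum tax:
  Adjusted income: ¥426,000 + ¥47,000 + ¥34,500 = ¥507,500
  Exemption: ¥51,000 − 20% × (¥507,500 − ¥445,000) = ¥51,000 − ¥12,500 = ¥38,500
  Base: ¥507,500 − ¥38,500 = ¥469,000
  ¥469,000 × 20% = ¥93,800

Standard income tax:
  ¥281,000 × 7% = ¥19,670
  ¥102,000 × 11% = ¥11,220
  ¥43,000 × 19% = ¥8,170
  → ¥39,060
  Less childcare facility credit ¥17,000 → ¥22,060

Excess of minimum tax over standard income tax: ¥93,800 − ¥22,060 = ¥71,740.

¥71,740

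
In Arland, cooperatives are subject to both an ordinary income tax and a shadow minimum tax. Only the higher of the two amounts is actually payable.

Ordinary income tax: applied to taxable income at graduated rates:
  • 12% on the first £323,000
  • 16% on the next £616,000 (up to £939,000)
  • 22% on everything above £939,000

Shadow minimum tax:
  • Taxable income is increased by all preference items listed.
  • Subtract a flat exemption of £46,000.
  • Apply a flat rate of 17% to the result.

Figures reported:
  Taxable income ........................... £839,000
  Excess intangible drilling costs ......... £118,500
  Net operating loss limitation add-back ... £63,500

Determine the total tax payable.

£165,750

Ordinary income tax:
  £323,000 × 12% = £38,760
  £516,000 × 16% = £82,560
  → £121,320

Shadow minimum tax:
  Adjusted income: £839,000 + £118,500 + £63,500 = £1,021,000
  Less exemption £46,000 → base £975,000
  £975,000 × 17% = £165,750

£165,750 > £121,320, so the shadow minimum tax is the binding amount.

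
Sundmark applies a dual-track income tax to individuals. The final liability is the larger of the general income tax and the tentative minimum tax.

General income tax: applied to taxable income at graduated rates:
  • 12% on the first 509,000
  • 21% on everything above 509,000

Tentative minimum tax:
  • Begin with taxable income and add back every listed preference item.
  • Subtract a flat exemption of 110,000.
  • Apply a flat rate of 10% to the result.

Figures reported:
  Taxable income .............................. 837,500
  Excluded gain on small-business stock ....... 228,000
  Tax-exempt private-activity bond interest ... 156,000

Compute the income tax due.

General income tax:
  509,000 × 12% = 61,080
  328,500 × 21% = 68,985
  → 130,065

Tentative minimum tax:
  Adjusted income: 837,500 + 228,000 + 156,000 = 1,221,500
  Less exemption 110,000 → base 1,111,500
  1,111,500 × 10% = 111,150

130,065 > 111,150, so the general income tax governs.

130,065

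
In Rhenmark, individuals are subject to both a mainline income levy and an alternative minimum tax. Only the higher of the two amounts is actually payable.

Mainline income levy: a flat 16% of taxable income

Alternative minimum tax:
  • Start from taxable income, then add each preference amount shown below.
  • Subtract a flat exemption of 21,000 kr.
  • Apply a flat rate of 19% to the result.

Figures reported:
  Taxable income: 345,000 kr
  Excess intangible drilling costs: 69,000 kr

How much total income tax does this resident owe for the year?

74,670 kr

Mainline income levy:
  345,000 kr × 16% = 55,200 kr

Alternative minimum tax:
  Adjusted income: 345,000 kr + 69,000 kr = 414,000 kr
  Less exemption 21,000 kr → base 393,000 kr
  393,000 kr × 19% = 74,670 kr

74,670 kr > 55,200 kr, so the alternative minimum tax is the binding amount.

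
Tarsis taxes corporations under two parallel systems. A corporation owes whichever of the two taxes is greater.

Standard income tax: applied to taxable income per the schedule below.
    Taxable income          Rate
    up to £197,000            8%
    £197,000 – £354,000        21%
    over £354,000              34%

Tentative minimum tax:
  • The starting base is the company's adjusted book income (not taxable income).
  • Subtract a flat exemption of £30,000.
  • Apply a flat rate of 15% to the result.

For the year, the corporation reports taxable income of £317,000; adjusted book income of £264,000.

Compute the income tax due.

£40,960

Tentative minimum tax:
  Base (adjusted book income): £264,000
  Less exemption £30,000 → base £234,000
  £234,000 × 15% = £35,100

Standard income tax:
  £197,000 × 8% = £15,760
  £120,000 × 21% = £25,200
  → £40,960

£40,960 > £35,100, so the standard income tax governs.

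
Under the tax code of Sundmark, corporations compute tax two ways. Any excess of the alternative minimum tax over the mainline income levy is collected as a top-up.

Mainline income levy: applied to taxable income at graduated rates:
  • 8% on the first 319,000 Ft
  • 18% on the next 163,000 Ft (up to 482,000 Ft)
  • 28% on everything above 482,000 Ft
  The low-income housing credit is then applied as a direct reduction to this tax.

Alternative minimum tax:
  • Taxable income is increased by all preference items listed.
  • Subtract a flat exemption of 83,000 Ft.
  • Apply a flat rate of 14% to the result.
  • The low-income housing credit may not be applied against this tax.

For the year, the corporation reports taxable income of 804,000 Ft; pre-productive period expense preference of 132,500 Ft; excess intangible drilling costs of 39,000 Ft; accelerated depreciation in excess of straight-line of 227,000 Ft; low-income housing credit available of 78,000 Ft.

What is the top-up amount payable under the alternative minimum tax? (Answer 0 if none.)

Mainline income levy:
  319,000 Ft × 8% = 25,520 Ft
  163,000 Ft × 18% = 29,340 Ft
  322,000 Ft × 28% = 90,160 Ft
  → 145,020 Ft
  Less low-income housing credit 78,000 Ft → 67,020 Ft

Alternative minimum tax:
  Adjusted income: 804,000 Ft + 132,500 Ft + 39,000 Ft + 227,000 Ft = 1,202,500 Ft
  Less exemption 83,000 Ft → base 1,119,500 Ft
  1,119,500 Ft × 14% = 156,730 Ft

Excess of alternative minimum tax over mainline income levy: 156,730 Ft − 67,020 Ft = 89,710 Ft.

89,710 Ft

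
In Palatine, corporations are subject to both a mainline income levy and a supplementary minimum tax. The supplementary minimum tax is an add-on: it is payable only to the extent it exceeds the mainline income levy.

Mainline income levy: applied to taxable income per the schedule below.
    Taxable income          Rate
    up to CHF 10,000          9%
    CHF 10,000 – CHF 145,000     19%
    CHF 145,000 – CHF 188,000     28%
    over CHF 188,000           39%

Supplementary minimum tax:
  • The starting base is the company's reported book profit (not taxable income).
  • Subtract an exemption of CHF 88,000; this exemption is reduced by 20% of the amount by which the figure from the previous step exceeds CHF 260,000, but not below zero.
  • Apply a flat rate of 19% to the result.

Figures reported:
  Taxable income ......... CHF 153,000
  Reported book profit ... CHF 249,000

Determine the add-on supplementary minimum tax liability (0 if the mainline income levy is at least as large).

Mainline income levy:
  CHF 10,000 × 9% = CHF 900
  CHF 135,000 × 19% = CHF 25,650
  CHF 8,000 × 28% = CHF 2,240
  → CHF 28,790

Supplementary minimum tax:
  Base (reported book profit): CHF 249,000
  Exemption: CHF 249,000 ≤ CHF 260,000, so full CHF 88,000 applies
  Base: CHF 249,000 − CHF 88,000 = CHF 161,000
  CHF 161,000 × 19% = CHF 30,590

Excess of supplementary minimum tax over mainline income levy: CHF 30,590 − CHF 28,790 = CHF 1,800.

CHF 1,800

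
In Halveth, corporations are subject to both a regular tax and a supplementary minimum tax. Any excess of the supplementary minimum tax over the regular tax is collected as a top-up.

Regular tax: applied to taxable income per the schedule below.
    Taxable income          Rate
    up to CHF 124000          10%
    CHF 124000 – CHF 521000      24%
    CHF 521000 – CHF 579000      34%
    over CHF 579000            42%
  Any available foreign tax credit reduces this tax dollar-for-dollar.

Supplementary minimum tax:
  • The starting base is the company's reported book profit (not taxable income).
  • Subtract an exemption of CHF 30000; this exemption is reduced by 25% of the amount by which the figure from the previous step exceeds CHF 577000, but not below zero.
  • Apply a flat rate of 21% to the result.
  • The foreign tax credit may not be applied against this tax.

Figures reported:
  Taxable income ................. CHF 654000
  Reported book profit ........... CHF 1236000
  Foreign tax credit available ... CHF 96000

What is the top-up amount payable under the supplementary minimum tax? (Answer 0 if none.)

Supplementary minimum tax:
  Base (reported book profit): CHF 1236000
  Exemption: 25% × (CHF 1236000 − CHF 577000) = CHF 164750 ≥ CHF 30000, so the exemption is fully phased out
  Base: CHF 1236000 − CHF 0 = CHF 1236000
  CHF 1236000 × 21% = CHF 259560

Regular tax:
  CHF 124000 × 10% = CHF 12400
  CHF 397000 × 24% = CHF 95280
  CHF 58000 × 34% = CHF 19720
  CHF 75000 × 42% = CHF 31500
  → CHF 158900
  Less foreign tax credit CHF 96000 → CHF 62900

Excess of supplementary minimum tax over regular tax: CHF 259560 − CHF 62900 = CHF 196660.

CHF 196660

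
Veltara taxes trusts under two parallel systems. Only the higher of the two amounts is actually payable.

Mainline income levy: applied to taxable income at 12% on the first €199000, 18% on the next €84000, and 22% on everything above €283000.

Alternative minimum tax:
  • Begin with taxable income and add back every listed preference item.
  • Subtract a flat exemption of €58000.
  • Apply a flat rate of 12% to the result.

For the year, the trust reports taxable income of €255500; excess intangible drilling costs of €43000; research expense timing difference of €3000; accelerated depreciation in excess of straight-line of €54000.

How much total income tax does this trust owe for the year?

Mainline income levy:
  €199000 × 12% = €23880
  €56500 × 18% = €10170
  → €34050

Alternative minimum tax:
  Adjusted income: €255500 + €43000 + €3000 + €54000 = €355500
  Less exemption €58000 → base €297500
  €297500 × 12% = €35700

€35700 > €34050, so the alternative minimum tax is the binding amount.

€35700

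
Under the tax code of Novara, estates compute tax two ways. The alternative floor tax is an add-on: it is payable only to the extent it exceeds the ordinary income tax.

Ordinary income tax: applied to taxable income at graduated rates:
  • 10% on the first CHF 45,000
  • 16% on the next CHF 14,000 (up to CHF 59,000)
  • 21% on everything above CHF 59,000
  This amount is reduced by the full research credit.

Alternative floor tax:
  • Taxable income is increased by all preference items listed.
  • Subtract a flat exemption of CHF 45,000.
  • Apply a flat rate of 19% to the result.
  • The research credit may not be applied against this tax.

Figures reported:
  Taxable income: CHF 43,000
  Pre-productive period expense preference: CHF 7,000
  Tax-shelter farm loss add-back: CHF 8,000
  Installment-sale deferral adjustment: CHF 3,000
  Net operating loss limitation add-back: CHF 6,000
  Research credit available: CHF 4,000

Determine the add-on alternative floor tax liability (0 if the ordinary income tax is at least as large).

Ordinary income tax:
  CHF 43,000 × 10% = CHF 4,300
  Less research credit CHF 4,000 → CHF 300

Alternative floor tax:
  Adjusted income: CHF 43,000 + CHF 7,000 + CHF 8,000 + CHF 3,000 + CHF 6,000 = CHF 67,000
  Less exemption CHF 45,000 → base CHF 22,000
  CHF 22,000 × 19% = CHF 4,180

Excess of alternative floor tax over ordinary income tax: CHF 4,180 − CHF 300 = CHF 3,880.

CHF 3,880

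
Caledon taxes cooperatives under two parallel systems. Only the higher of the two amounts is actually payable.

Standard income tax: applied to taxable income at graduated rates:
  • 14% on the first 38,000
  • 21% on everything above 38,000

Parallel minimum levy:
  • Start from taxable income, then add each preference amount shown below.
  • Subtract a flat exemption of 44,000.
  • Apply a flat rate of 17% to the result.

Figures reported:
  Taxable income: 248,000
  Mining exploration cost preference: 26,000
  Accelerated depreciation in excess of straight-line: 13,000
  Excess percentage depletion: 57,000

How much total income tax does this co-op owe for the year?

51,000

Standard income tax:
  38,000 × 14% = 5,320
  210,000 × 21% = 44,100
  → 49,420

Parallel minimum levy:
  Adjusted income: 248,000 + 26,000 + 13,000 + 57,000 = 344,000
  Less exemption 44,000 → base 300,000
  300,000 × 17% = 51,000

51,000 > 49,420, so the parallel minimum levy is the binding amount.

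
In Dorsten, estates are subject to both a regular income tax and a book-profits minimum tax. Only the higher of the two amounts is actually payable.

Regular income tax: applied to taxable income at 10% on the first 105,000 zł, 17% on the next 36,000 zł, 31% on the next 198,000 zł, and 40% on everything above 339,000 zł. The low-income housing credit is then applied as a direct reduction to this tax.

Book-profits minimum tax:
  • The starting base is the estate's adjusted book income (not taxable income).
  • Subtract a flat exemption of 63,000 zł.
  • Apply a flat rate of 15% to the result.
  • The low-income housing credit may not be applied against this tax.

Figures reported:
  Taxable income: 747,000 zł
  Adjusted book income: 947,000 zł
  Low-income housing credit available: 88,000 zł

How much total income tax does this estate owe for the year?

153,200 zł

Book-profits minimum tax:
  Base (adjusted book income): 947,000 zł
  Less exemption 63,000 zł → base 884,000 zł
  884,000 zł × 15% = 132,600 zł

Regular income tax:
  105,000 zł × 10% = 10,500 zł
  36,000 zł × 17% = 6,120 zł
  198,000 zł × 31% = 61,380 zł
  408,000 zł × 40% = 163,200 zł
  → 241,200 zł
  Less low-income housing credit 88,000 zł → 153,200 zł

153,200 zł > 132,600 zł, so the regular income tax governs.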